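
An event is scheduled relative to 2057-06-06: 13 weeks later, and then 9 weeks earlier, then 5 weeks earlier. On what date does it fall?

Adding 13 weeks (= 91 days) from June 6, 2057:
June has 30 days, so 30 − 6 = 24 days remain after June 6, 2057; 91 − 24 = 67 left.
July 2057 has 31 days: 67 − 31 = 36 left.
August 2057 has 31 days: 36 − 31 = 5 left.
5 days into September 2057 → September 5, 2057.
Going back 9 weeks (= 63 days) from September 5, 2057:
Going back 5 days from September 5, 2057 reaches the end of the previous month; 63 − 5 = 58 left.
August 2057 has 31 days: 58 − 31 = 27 left.
July 2057 has 31 days; 31 − 27 = 4 → July 4, 2057.
Going back 5 weeks (= 35 days) from July 4, 2057:
Going back 4 days from July 4, 2057 reaches the end of the previous month; 35 − 4 = 31 left.
June 2057 has 30 days: 31 − 30 = 1 left.
May 2057 has 31 days; 31 − 1 = 30 → May 30, 2057.

May 30, 2057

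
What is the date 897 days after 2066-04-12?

Advancing 897 days from April 12, 2066.
April has 30 days, so 30 − 12 = 18 days remain after April 12, 2066; 897 − 18 = 879 left.
May 2066 has 31 days: 879 − 31 = 848 left.
June 2066 has 30 days: 848 − 30 = 818 left.
July 2066 has 31 days: 818 − 31 = 787 left.
August 2066 has 31 days: 787 − 31 = 756 left.
September 2066 has 30 days: 756 − 30 = 726 left.
October 2066 has 31 days: 726 − 31 = 695 left.
November 2066 has 30 days: 695 − 30 = 665 left.
December 2066 has 31 days: 665 − 31 = 634 left.
January 2067 has 31 days: 634 − 31 = 603 left.
February 2067 has 28 days (2067 is not a leap year): 603 − 28 = 575 left.
March 2067 has 31 days: 575 − 31 = 544 left.
April 2067 has 30 days: 544 − 30 = 514 left.
May 2067 has 31 days: 514 − 31 = 483 left.
June 2067 has 30 days: 483 − 30 = 453 left.
July 2067 has 31 days: 453 − 31 = 422 left.
August 2067 has 31 days: 422 − 31 = 391 left.
September 2067 has 30 days: 391 − 30 = 361 left.
October 2067 has 31 days: 361 − 31 = 330 left.
November 2067 has 30 days: 330 − 30 = 300 left.
December 2067 has 31 days: 300 − 31 = 269 left.
January 2068 has 31 days: 269 − 31 = 238 left.
February 2068 has 29 days (2068 is a leap year): 238 − 29 = 209 left.
March 2068 has 31 days: 209 − 31 = 178 left.
April 2068 has 30 days: 178 − 30 = 148 left.
May 2068 has 31 days: 148 − 31 = 117 left.
June 2068 has 30 days: 117 − 30 = 87 left.
July 2068 has 31 days: 87 − 31 = 56 left.
August 2068 has 31 days: 56 − 31 = 25 left.
25 days into September 2068 → September 25, 2068.

September 25, 2068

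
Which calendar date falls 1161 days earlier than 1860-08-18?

Going back 1161 days from August 18, 1860.
Going back 18 days from August 18, 1860 reaches the end of the previous month; 1161 − 18 = 1143 left.
July 1860 has 31 days: 1143 − 31 = 1112 left.
June 1860 has 30 days: 1112 − 30 = 1082 left.
May 1860 has 31 days: 1082 − 31 = 1051 left.
April 1860 has 30 days: 1051 − 30 = 1021 left.
March 1860 has 31 days: 1021 − 31 = 990 left.
February 1860 has 29 days (1860 is a leap year): 990 − 29 = 961 left.
January 1860 has 31 days: 961 − 31 = 930 left.
December 1859 has 31 days: 930 − 31 = 899 left.
November 1859 has 30 days: 899 − 30 = 869 left.
October 1859 has 31 days: 869 − 31 = 838 left.
September 1859 has 30 days: 838 − 30 = 808 left.
August 1859 has 31 days: 808 − 31 = 777 left.
July 1859 has 31 days: 777 − 31 = 746 left.
June 1859 has 30 days: 746 − 30 = 716 left.
May 1859 has 31 days: 716 − 31 = 685 left.
April 1859 has 30 days: 685 − 30 = 655 left.
March 1859 has 31 days: 655 − 31 = 624 left.
February 1859 has 28 days (1859 is not a leap year): 624 − 28 = 596 left.
January 1859 has 31 days: 596 − 31 = 565 left.
December 1858 has 31 days: 565 − 31 = 534 left.
November 1858 has 30 days: 534 − 30 = 504 left.
October 1858 has 31 days: 504 − 31 = 473 left.
September 1858 has 30 days: 473 − 30 = 443 left.
August 1858 has 31 days: 443 − 31 = 412 left.
July 1858 has 31 days: 412 − 31 = 381 left.
June 1858 has 30 days: 381 − 30 = 351 left.
May 1858 has 31 days: 351 − 31 = 320 left.
April 1858 has 30 days: 320 − 30 = 290 left.
March 1858 has 31 days: 290 − 31 = 259 left.
February 1858 has 28 days (1858 is not a leap year): 259 − 28 = 231 left.
January 1858 has 31 days: 231 − 31 = 200 left.
December 1857 has 31 days: 200 − 31 = 169 left.
November 1857 has 30 days: 169 − 30 = 139 left.
October 1857 has 31 days: 139 − 31 = 108 left.
September 1857 has 30 days: 108 − 30 = 78 left.
August 1857 has 31 days: 78 − 31 = 47 left.
July 1857 has 31 days: 47 − 31 = 16 left.
June 1857 has 30 days; 30 − 16 = 14 → June 14, 1857.

June 14, 1857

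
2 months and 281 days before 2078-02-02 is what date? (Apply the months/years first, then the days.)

February 24, 2077

Counting back 2 months and 281 days from February 2, 2078: first the month/year part, then the days.
month 2 − 2 = 0, which is month 12 of year 2077 → December 2077.
Day 2 is valid in December, giving December 2, 2077.
Now subtract 281 days from December 2, 2077.
Going back 2 days from December 2, 2077 reaches the end of the previous month; 281 − 2 = 279 left.
November 2077 has 30 days: 279 − 30 = 249 left.
October 2077 has 31 days: 249 − 31 = 218 left.
September 2077 has 30 days: 218 − 30 = 188 left.
August 2077 has 31 days: 188 − 31 = 157 left.
July 2077 has 31 days: 157 − 31 = 126 left.
June 2077 has 30 days: 126 − 30 = 96 left.
May 2077 has 31 days: 96 − 31 = 65 left.
April 2077 has 30 days: 65 − 30 = 35 left.
March 2077 has 31 days: 35 − 31 = 4 left.
February 2077 has 28 days; 28 − 4 = 24 → February 24, 2077.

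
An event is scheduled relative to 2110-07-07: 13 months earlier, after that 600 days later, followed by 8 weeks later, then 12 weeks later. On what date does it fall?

June 17, 2111

Subtracting 13 months from July 7, 2110:
month 7 − 13 = -6, which is month 6 of year 2109 → June 2109.
Day 7 is valid in June, giving June 7, 2109.
Counting forward 600 days from June 7, 2109:
June has 30 days, so 30 − 7 = 23 days remain after June 7, 2109; 600 − 23 = 577 left.
July 2109 has 31 days: 577 − 31 = 546 left.
August 2109 has 31 days: 546 − 31 = 515 left.
September 2109 has 30 days: 515 − 30 = 485 left.
October 2109 has 31 days: 485 − 31 = 454 left.
November 2109 has 30 days: 454 − 30 = 424 left.
December 2109 has 31 days: 424 − 31 = 393 left.
January 2110 has 31 days: 393 − 31 = 362 left.
February 2110 has 28 days (2110 is not a leap year): 362 − 28 = 334 left.
March 2110 has 31 days: 334 − 31 = 303 left.
April 2110 has 30 days: 303 − 30 = 273 left.
May 2110 has 31 days: 273 − 31 = 242 left.
June 2110 has 30 days: 242 − 30 = 212 left.
July 2110 has 31 days: 212 − 31 = 181 left.
August 2110 has 31 days: 181 − 31 = 150 left.
September 2110 has 30 days: 150 − 30 = 120 left.
October 2110 has 31 days: 120 − 31 = 89 left.
November 2110 has 30 days: 89 − 30 = 59 left.
December 2110 has 31 days: 59 − 31 = 28 left.
28 days into January 2111 → January 28, 2111.
Advancing 8 weeks (= 56 days) from January 28, 2111:
January has 31 days, so 31 − 28 = 3 days remain after January 28, 2111; 56 − 3 = 53 left.
February 2111 has 28 days (2111 is not a leap year): 53 − 28 = 25 left.
25 days into March 2111 → March 25, 2111.
Counting forward 12 weeks (= 84 days) from March 25, 2111:
March has 31 days, so 31 − 25 = 6 days remain after March 25, 2111; 84 − 6 = 78 left.
April 2111 has 30 days: 78 − 30 = 48 left.
May 2111 has 31 days: 48 − 31 = 17 left.
17 days into June 2111 → June 17, 2111.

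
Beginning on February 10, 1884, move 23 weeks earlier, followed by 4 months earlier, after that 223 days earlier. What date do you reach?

Subtracting 23 weeks (= 161 days) from February 10, 1884:
Going back 10 days from February 10, 1884 reaches the end of the previous month; 161 − 10 = 151 left.
January 1884 has 31 days: 151 − 31 = 120 left.
December 1883 has 31 days: 120 − 31 = 89 left.
November 1883 has 30 days: 89 − 30 = 59 left.
October 1883 has 31 days: 59 − 31 = 28 left.
September 1883 has 30 days; 30 − 28 = 2 → September 2, 1883.
Subtracting 4 months from September 2, 1883:
month 9 − 4 = 5 → May 1883.
Day 2 is valid in May, giving May 2, 1883.
Counting back 223 days from May 2, 1883:
Going back 2 days from May 2, 1883 reaches the end of the previous month; 223 − 2 = 221 left.
April 1883 has 30 days: 221 − 30 = 191 left.
March 1883 has 31 days: 191 − 31 = 160 left.
February 1883 has 28 days (1883 is not a leap year): 160 − 28 = 132 left.
January 1883 has 31 days: 132 − 31 = 101 left.
December 1882 has 31 days: 101 − 31 = 70 left.
November 1882 has 30 days: 70 − 30 = 40 left.
October 1882 has 31 days: 40 − 31 = 9 left.
September 1882 has 30 days; 30 − 9 = 21 → September 21, 1882.

September 21, 1882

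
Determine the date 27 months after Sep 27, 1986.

Advancing 27 months from September 27, 1986.
month 9 + 27 = 36, which is month 12 of year 1988 → December 1988.
Day 27 is valid in December, giving December 27, 1988.

December 27, 1988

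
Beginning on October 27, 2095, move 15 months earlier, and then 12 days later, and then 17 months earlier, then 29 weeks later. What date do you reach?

September 27, 2093

Subtracting 15 months from October 27, 2095:
month 10 − 15 = -5, which is month 7 of year 2094 → July 2094.
Day 27 is valid in July, giving July 27, 2094.
Advancing 12 days from July 27, 2094:
July has 31 days, so 31 − 27 = 4 days remain after July 27, 2094; 12 − 4 = 8 left.
8 days into August 2094 → August 8, 2094.
Going back 17 months from August 8, 2094:
month 8 − 17 = -9, which is month 3 of year 2093 → March 2093.
Day 8 is valid in March, giving March 8, 2093.
Adding 29 weeks (= 203 days) from March 8, 2093:
March has 31 days, so 31 − 8 = 23 days remain after March 8, 2093; 203 − 23 = 180 left.
April 2093 has 30 days: 180 − 30 = 150 left.
May 2093 has 31 days: 150 − 31 = 119 left.
June 2093 has 30 days: 119 − 30 = 89 left.
July 2093 has 31 days: 89 − 31 = 58 left.
August 2093 has 31 days: 58 − 31 = 27 left.
27 days into September 2093 → September 27, 2093.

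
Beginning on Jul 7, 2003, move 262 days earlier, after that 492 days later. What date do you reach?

Subtracting 262 days from July 7, 2003:
Going back 7 days from July 7, 2003 reaches the end of the previous month; 262 − 7 = 255 left.
June 2003 has 30 days: 255 − 30 = 225 left.
May 2003 has 31 days: 225 − 31 = 194 left.
April 2003 has 30 days: 194 − 30 = 164 left.
March 2003 has 31 days: 164 − 31 = 133 left.
February 2003 has 28 days (2003 is not a leap year): 133 − 28 = 105 left.
January 2003 has 31 days: 105 − 31 = 74 left.
December 2002 has 31 days: 74 − 31 = 43 left.
November 2002 has 30 days: 43 − 30 = 13 left.
October 2002 has 31 days; 31 − 13 = 18 → October 18, 2002.
Advancing 492 days from October 18, 2002:
October has 31 days, so 31 − 18 = 13 days remain after October 18, 2002; 492 − 13 = 479 left.
November 2002 has 30 days: 479 − 30 = 449 left.
December 2002 has 31 days: 449 − 31 = 418 left.
January 2003 has 31 days: 418 − 31 = 387 left.
February 2003 has 28 days (2003 is not a leap year): 387 − 28 = 359 left.
March 2003 has 31 days: 359 − 31 = 328 left.
April 2003 has 30 days: 328 − 30 = 298 left.
May 2003 has 31 days: 298 − 31 = 267 left.
June 2003 has 30 days: 267 − 30 = 237 left.
July 2003 has 31 days: 237 − 31 = 206 left.
August 2003 has 31 days: 206 − 31 = 175 left.
September 2003 has 30 days: 175 − 30 = 145 left.
October 2003 has 31 days: 145 − 31 = 114 left.
November 2003 has 30 days: 114 − 30 = 84 left.
December 2003 has 31 days: 84 − 31 = 53 left.
January 2004 has 31 days: 53 − 31 = 22 left.
22 days into February 2004 → February 22, 2004.

February 22, 2004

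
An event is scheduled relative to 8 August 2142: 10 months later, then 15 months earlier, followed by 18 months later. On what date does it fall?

Advancing 10 months from August 8, 2142:
month 8 + 10 = 18, which is month 6 of year 2143 → June 2143.
Day 8 is valid in June, giving June 8, 2143.
Counting back 15 months from June 8, 2143:
month 6 − 15 = -9, which is month 3 of year 2142 → March 2142.
Day 8 is valid in March, giving March 8, 2142.
Counting forward 18 months from March 8, 2142:
month 3 + 18 = 21, which is month 9 of year 2143 → September 2143.
Day 8 is valid in September, giving September 8, 2143.

September 8, 2143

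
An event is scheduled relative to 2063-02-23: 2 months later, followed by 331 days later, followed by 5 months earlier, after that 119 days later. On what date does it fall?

February 15, 2064

Adding 2 months from February 23, 2063:
month 2 + 2 = 4 → April 2063.
Day 23 is valid in April, giving April 23, 2063.
Counting forward 331 days from April 23, 2063:
April has 30 days, so 30 − 23 = 7 days remain after April 23, 2063; 331 − 7 = 324 left.
May 2063 has 31 days: 324 − 31 = 293 left.
June 2063 has 30 days: 293 − 30 = 263 left.
July 2063 has 31 days: 263 − 31 = 232 left.
August 2063 has 31 days: 232 − 31 = 201 left.
September 2063 has 30 days: 201 − 30 = 171 left.
October 2063 has 31 days: 171 − 31 = 140 left.
November 2063 has 30 days: 140 − 30 = 110 left.
December 2063 has 31 days: 110 − 31 = 79 left.
January 2064 has 31 days: 79 − 31 = 48 left.
February 2064 has 29 days (2064 is a leap year): 48 − 29 = 19 left.
19 days into March 2064 → March 19, 2064.
Going back 5 months from March 19, 2064:
month 3 − 5 = -2, which is month 10 of year 2063 → October 2063.
Day 19 is valid in October, giving October 19, 2063.
Adding 119 days from October 19, 2063:
October has 31 days, so 31 − 19 = 12 days remain after October 19, 2063; 119 − 12 = 107 left.
November 2063 has 30 days: 107 − 30 = 77 left.
December 2063 has 31 days: 77 − 31 = 46 left.
January 2064 has 31 days: 46 − 31 = 15 left.
15 days into February 2064 → February 15, 2064.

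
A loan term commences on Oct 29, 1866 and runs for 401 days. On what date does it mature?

Adding 401 days from October 29, 1866.
October has 31 days, so 31 − 29 = 2 days remain after October 29, 1866; 401 − 2 = 399 left.
November 1866 has 30 days: 399 − 30 = 369 left.
December 1866 has 31 days: 369 − 31 = 338 left.
January 1867 has 31 days: 338 − 31 = 307 left.
February 1867 has 28 days (1867 is not a leap year): 307 − 28 = 279 left.
March 1867 has 31 days: 279 − 31 = 248 left.
April 1867 has 30 days: 248 − 30 = 218 left.
May 1867 has 31 days: 218 − 31 = 187 left.
June 1867 has 30 days: 187 − 30 = 157 left.
July 1867 has 31 days: 157 − 31 = 126 left.
August 1867 has 31 days: 126 − 31 = 95 left.
September 1867 has 30 days: 95 − 30 = 65 left.
October 1867 has 31 days: 65 − 31 = 34 left.
November 1867 has 30 days: 34 − 30 = 4 left.
4 days into December 1867 → December 4, 1867.

December 4, 1867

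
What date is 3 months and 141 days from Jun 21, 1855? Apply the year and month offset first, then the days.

February 9, 1856

Counting forward 3 months and 141 days from June 21, 1855: first the month/year part, then the days.
month 6 + 3 = 9 → September 1855.
Day 21 is valid in September, giving September 21, 1855.
Now add 141 days from September 21, 1855.
September has 30 days, so 30 − 21 = 9 days remain after September 21, 1855; 141 − 9 = 132 left.
October 1855 has 31 days: 132 − 31 = 101 left.
November 1855 has 30 days: 101 − 30 = 71 left.
December 1855 has 31 days: 71 − 31 = 40 left.
January 1856 has 31 days: 40 − 31 = 9 left.
9 days into February 1856 → February 9, 1856.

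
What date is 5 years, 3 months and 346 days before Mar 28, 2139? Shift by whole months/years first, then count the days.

Subtracting 5 years, 3 months and 346 days from March 28, 2139: first the month/year part, then the days.
-5 years → 2134; month 3 − 3 = 0, which is month 12 of year 2133 → December 2133.
Day 28 is valid in December, giving December 28, 2133.
Now subtract 346 days from December 28, 2133.
Going back 28 days from December 28, 2133 reaches the end of the previous month; 346 − 28 = 318 left.
November 2133 has 30 days: 318 − 30 = 288 left.
October 2133 has 31 days: 288 − 31 = 257 left.
September 2133 has 30 days: 257 − 30 = 227 left.
August 2133 has 31 days: 227 − 31 = 196 left.
July 2133 has 31 days: 196 − 31 = 165 left.
June 2133 has 30 days: 165 − 30 = 135 left.
May 2133 has 31 days: 135 − 31 = 104 left.
April 2133 has 30 days: 104 − 30 = 74 left.
March 2133 has 31 days: 74 − 31 = 43 left.
February 2133 has 28 days (2133 is not a leap year): 43 − 28 = 15 left.
January 2133 has 31 days; 31 − 15 = 16 → January 16, 2133.

January 16, 2133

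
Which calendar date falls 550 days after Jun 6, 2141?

Adding 550 days from June 6, 2141.
June has 30 days, so 30 − 6 = 24 days remain after June 6, 2141; 550 − 24 = 526 left.
July 2141 has 31 days: 526 − 31 = 495 left.
August 2141 has 31 days: 495 − 31 = 464 left.
September 2141 has 30 days: 464 − 30 = 434 left.
October 2141 has 31 days: 434 − 31 = 403 left.
November 2141 has 30 days: 403 − 30 = 373 left.
December 2141 has 31 days: 373 − 31 = 342 left.
January 2142 has 31 days: 342 − 31 = 311 left.
February 2142 has 28 days (2142 is not a leap year): 311 − 28 = 283 left.
March 2142 has 31 days: 283 − 31 = 252 left.
April 2142 has 30 days: 252 − 30 = 222 left.
May 2142 has 31 days: 222 − 31 = 191 left.
June 2142 has 30 days: 191 − 30 = 161 left.
July 2142 has 31 days: 161 − 31 = 130 left.
August 2142 has 31 days: 130 − 31 = 99 left.
September 2142 has 30 days: 99 − 30 = 69 left.
October 2142 has 31 days: 69 − 31 = 38 left.
November 2142 has 30 days: 38 − 30 = 8 left.
8 days into December 2142 → December 8, 2142.

December 8, 2142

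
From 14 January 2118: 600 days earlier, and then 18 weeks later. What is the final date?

September 27, 2116

Subtracting 600 days from January 14, 2118:
Going back 14 days from January 14, 2118 reaches the end of the previous month; 600 − 14 = 586 left.
December 2117 has 31 days: 586 − 31 = 555 left.
November 2117 has 30 days: 555 − 30 = 525 left.
October 2117 has 31 days: 525 − 31 = 494 left.
September 2117 has 30 days: 494 − 30 = 464 left.
August 2117 has 31 days: 464 − 31 = 433 left.
July 2117 has 31 days: 433 − 31 = 402 left.
June 2117 has 30 days: 402 − 30 = 372 left.
May 2117 has 31 days: 372 − 31 = 341 left.
April 2117 has 30 days: 341 − 30 = 311 left.
March 2117 has 31 days: 311 − 31 = 280 left.
February 2117 has 28 days (2117 is not a leap year): 280 − 28 = 252 left.
January 2117 has 31 days: 252 − 31 = 221 left.
December 2116 has 31 days: 221 − 31 = 190 left.
November 2116 has 30 days: 190 − 30 = 160 left.
October 2116 has 31 days: 160 − 31 = 129 left.
September 2116 has 30 days: 129 − 30 = 99 left.
August 2116 has 31 days: 99 − 31 = 68 left.
July 2116 has 31 days: 68 − 31 = 37 left.
June 2116 has 30 days: 37 − 30 = 7 left.
May 2116 has 31 days; 31 − 7 = 24 → May 24, 2116.
Advancing 18 weeks (= 126 days) from May 24, 2116:
May has 31 days, so 31 − 24 = 7 days remain after May 24, 2116; 126 − 7 = 119 left.
June 2116 has 30 days: 119 − 30 = 89 left.
July 2116 has 31 days: 89 − 31 = 58 left.
August 2116 has 31 days: 58 − 31 = 27 left.
27 days into September 2116 → September 27, 2116.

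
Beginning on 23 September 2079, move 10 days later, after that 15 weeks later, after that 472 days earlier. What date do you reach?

Adding 10 days from September 23, 2079:
September has 30 days, so 30 − 23 = 7 days remain after September 23, 2079; 10 − 7 = 3 left.
3 days into October 2079 → October 3, 2079.
Counting forward 15 weeks (= 105 days) from October 3, 2079:
October has 31 days, so 31 − 3 = 28 days remain after October 3, 2079; 105 − 28 = 77 left.
November 2079 has 30 days: 77 − 30 = 47 left.
December 2079 has 31 days: 47 − 31 = 16 left.
16 days into January 2080 → January 16, 2080.
Going back 472 days from January 16, 2080:
Going back 16 days from January 16, 2080 reaches the end of the previous month; 472 − 16 = 456 left.
December 2079 has 31 days: 456 − 31 = 425 left.
November 2079 has 30 days: 425 − 30 = 395 left.
October 2079 has 31 days: 395 − 31 = 364 left.
September 2079 has 30 days: 364 − 30 = 334 left.
August 2079 has 31 days: 334 − 31 = 303 left.
July 2079 has 31 days: 303 − 31 = 272 left.
June 2079 has 30 days: 272 − 30 = 242 left.
May 2079 has 31 days: 242 − 31 = 211 left.
April 2079 has 30 days: 211 − 30 = 181 left.
March 2079 has 31 days: 181 − 31 = 150 left.
February 2079 has 28 days (2079 is not a leap year): 150 − 28 = 122 left.
January 2079 has 31 days: 122 − 31 = 91 left.
December 2078 has 31 days: 91 − 31 = 60 left.
November 2078 has 30 days: 60 − 30 = 30 left.
October 2078 has 31 days; 31 − 30 = 1 → October 1, 2078.

October 1, 2078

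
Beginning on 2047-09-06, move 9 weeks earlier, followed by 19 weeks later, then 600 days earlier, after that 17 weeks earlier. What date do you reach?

November 26, 2045

Subtracting 9 weeks (= 63 days) from September 6, 2047:
Going back 6 days from September 6, 2047 reaches the end of the previous month; 63 − 6 = 57 left.
August 2047 has 31 days: 57 − 31 = 26 left.
July 2047 has 31 days; 31 − 26 = 5 → July 5, 2047.
Advancing 19 weeks (= 133 days) from July 5, 2047:
July has 31 days, so 31 − 5 = 26 days remain after July 5, 2047; 133 − 26 = 107 left.
August 2047 has 31 days: 107 − 31 = 76 left.
September 2047 has 30 days: 76 − 30 = 46 left.
October 2047 has 31 days: 46 − 31 = 15 left.
15 days into November 2047 → November 15, 2047.
Subtracting 600 days from November 15, 2047:
Going back 15 days from November 15, 2047 reaches the end of the previous month; 600 − 15 = 585 left.
October 2047 has 31 days: 585 − 31 = 554 left.
September 2047 has 30 days: 554 − 30 = 524 left.
August 2047 has 31 days: 524 − 31 = 493 left.
July 2047 has 31 days: 493 − 31 = 462 left.
June 2047 has 30 days: 462 − 30 = 432 left.
May 2047 has 31 days: 432 − 31 = 401 left.
April 2047 has 30 days: 401 − 30 = 371 left.
March 2047 has 31 days: 371 − 31 = 340 left.
February 2047 has 28 days (2047 is not a leap year): 340 − 28 = 312 left.
January 2047 has 31 days: 312 − 31 = 281 left.
December 2046 has 31 days: 281 − 31 = 250 left.
November 2046 has 30 days: 250 − 30 = 220 left.
October 2046 has 31 days: 220 − 31 = 189 left.
September 2046 has 30 days: 189 − 30 = 159 left.
August 2046 has 31 days: 159 − 31 = 128 left.
July 2046 has 31 days: 128 − 31 = 97 left.
June 2046 has 30 days: 97 − 30 = 67 left.
May 2046 has 31 days: 67 − 31 = 36 left.
April 2046 has 30 days: 36 − 30 = 6 left.
March 2046 has 31 days; 31 − 6 = 25 → March 25, 2046.
Subtracting 17 weeks (= 119 days) from March 25, 2046:
Going back 25 days from March 25, 2046 reaches the end of the previous month; 119 − 25 = 94 left.
February 2046 has 28 days (2046 is not a leap year): 94 − 28 = 66 left.
January 2046 has 31 days: 66 − 31 = 35 left.
December 2045 has 31 days: 35 − 31 = 4 left.
November 2045 has 30 days; 30 − 4 = 26 → November 26, 2045.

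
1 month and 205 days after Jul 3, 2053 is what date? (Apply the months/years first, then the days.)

Advancing 1 month and 205 days from July 3, 2053: first the month/year part, then the days.
month 7 + 1 = 8 → August 2053.
Day 3 is valid in August, giving August 3, 2053.
Now add 205 days from August 3, 2053.
August has 31 days, so 31 − 3 = 28 days remain after August 3, 2053; 205 − 28 = 177 left.
September 2053 has 30 days: 177 − 30 = 147 left.
October 2053 has 31 days: 147 − 31 = 116 left.
November 2053 has 30 days: 116 − 30 = 86 left.
December 2053 has 31 days: 86 − 31 = 55 left.
January 2054 has 31 days: 55 − 31 = 24 left.
24 days into February 2054 → February 24, 2054.

February 24, 2054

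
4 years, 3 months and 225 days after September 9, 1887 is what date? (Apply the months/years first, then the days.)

Advancing 4 years, 3 months and 225 days from September 9, 1887: first the month/year part, then the days.
+4 years → 1891; month 9 + 3 = 12 → December 1891.
Day 9 is valid in December, giving December 9, 1891.
Now add 225 days from December 9, 1891.
December has 31 days, so 31 − 9 = 22 days remain after December 9, 1891; 225 − 22 = 203 left.
January 1892 has 31 days: 203 − 31 = 172 left.
February 1892 has 29 days (1892 is a leap year): 172 − 29 = 143 left.
March 1892 has 31 days: 143 − 31 = 112 left.
April 1892 has 30 days: 112 − 30 = 82 left.
May 1892 has 31 days: 82 − 31 = 51 left.
June 1892 has 30 days: 51 − 30 = 21 left.
21 days into July 1892 → July 21, 1892.

July 21, 1892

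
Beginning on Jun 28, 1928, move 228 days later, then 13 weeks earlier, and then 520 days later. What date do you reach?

Advancing 228 days from June 28, 1928:
June has 30 days, so 30 − 28 = 2 days remain after June 28, 1928; 228 − 2 = 226 left.
July 1928 has 31 days: 226 − 31 = 195 left.
August 1928 has 31 days: 195 − 31 = 164 left.
September 1928 has 30 days: 164 − 30 = 134 left.
October 1928 has 31 days: 134 − 31 = 103 left.
November 1928 has 30 days: 103 − 30 = 73 left.
December 1928 has 31 days: 73 − 31 = 42 left.
January 1929 has 31 days: 42 − 31 = 11 left.
11 days into February 1929 → February 11, 1929.
Counting back 13 weeks (= 91 days) from February 11, 1929:
Going back 11 days from February 11, 1929 reaches the end of the previous month; 91 − 11 = 80 left.
January 1929 has 31 days: 80 − 31 = 49 left.
December 1928 has 31 days: 49 − 31 = 18 left.
November 1928 has 30 days; 30 − 18 = 12 → November 12, 1928.
Advancing 520 days from November 12, 1928:
November has 30 days, so 30 − 12 = 18 days remain after November 12, 1928; 520 − 18 = 502 left.
December 1928 has 31 days: 502 − 31 = 471 left.
January 1929 has 31 days: 471 − 31 = 440 left.
February 1929 has 28 days (1929 is not a leap year): 440 − 28 = 412 left.
March 1929 has 31 days: 412 − 31 = 381 left.
April 1929 has 30 days: 381 − 30 = 351 left.
May 1929 has 31 days: 351 − 31 = 320 left.
June 1929 has 30 days: 320 − 30 = 290 left.
July 1929 has 31 days: 290 − 31 = 259 left.
August 1929 has 31 days: 259 − 31 = 228 left.
September 1929 has 30 days: 228 − 30 = 198 left.
October 1929 has 31 days: 198 − 31 = 167 left.
November 1929 has 30 days: 167 − 30 = 137 left.
December 1929 has 31 days: 137 − 31 = 106 left.
January 1930 has 31 days: 106 − 31 = 75 left.
February 1930 has 28 days (1930 is not a leap year): 75 − 28 = 47 left.
March 1930 has 31 days: 47 − 31 = 16 left.
16 days into April 1930 → April 16, 1930.

April 16, 1930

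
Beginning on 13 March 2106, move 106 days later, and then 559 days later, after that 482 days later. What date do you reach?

Advancing 106 days from March 13, 2106:
March has 31 days, so 31 − 13 = 18 days remain after March 13, 2106; 106 − 18 = 88 left.
April 2106 has 30 days: 88 − 30 = 58 left.
May 2106 has 31 days: 58 − 31 = 27 left.
27 days into June 2106 → June 27, 2106.
Counting forward 559 days from June 27, 2106:
June has 30 days, so 30 − 27 = 3 days remain after June 27, 2106; 559 − 3 = 556 left.
July 2106 has 31 days: 556 − 31 = 525 left.
August 2106 has 31 days: 525 − 31 = 494 left.
September 2106 has 30 days: 494 − 30 = 464 left.
October 2106 has 31 days: 464 − 31 = 433 left.
November 2106 has 30 days: 433 − 30 = 403 left.
December 2106 has 31 days: 403 − 31 = 372 left.
January 2107 has 31 days: 372 − 31 = 341 left.
February 2107 has 28 days (2107 is not a leap year): 341 − 28 = 313 left.
March 2107 has 31 days: 313 − 31 = 282 left.
April 2107 has 30 days: 282 − 30 = 252 left.
May 2107 has 31 days: 252 − 31 = 221 left.
June 2107 has 30 days: 221 − 30 = 191 left.
July 2107 has 31 days: 191 − 31 = 160 left.
August 2107 has 31 days: 160 − 31 = 129 left.
September 2107 has 30 days: 129 − 30 = 99 left.
October 2107 has 31 days: 99 − 31 = 68 left.
November 2107 has 30 days: 68 − 30 = 38 left.
December 2107 has 31 days: 38 − 31 = 7 left.
7 days into January 2108 → January 7, 2108.
Adding 482 days from January 7, 2108:
January has 31 days, so 31 − 7 = 24 days remain after January 7, 2108; 482 − 24 = 458 left.
February 2108 has 29 days (2108 is a leap year): 458 − 29 = 429 left.
March 2108 has 31 days: 429 − 31 = 398 left.
April 2108 has 30 days: 398 − 30 = 368 left.
May 2108 has 31 days: 368 − 31 = 337 left.
June 2108 has 30 days: 337 − 30 = 307 left.
July 2108 has 31 days: 307 − 31 = 276 left.
August 2108 has 31 days: 276 − 31 = 245 left.
September 2108 has 30 days: 245 − 30 = 215 left.
October 2108 has 31 days: 215 − 31 = 184 left.
November 2108 has 30 days: 184 − 30 = 154 left.
December 2108 has 31 days: 154 − 31 = 123 left.
January 2109 has 31 days: 123 − 31 = 92 left.
February 2109 has 28 days (2109 is not a leap year): 92 − 28 = 64 left.
March 2109 has 31 days: 64 − 31 = 33 left.
April 2109 has 30 days: 33 − 30 = 3 left.
3 days into May 2109 → May 3, 2109.

May 3, 2109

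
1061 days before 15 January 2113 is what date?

February 19, 2110

Counting back 1061 days from January 15, 2113.
Going back 15 days from January 15, 2113 reaches the end of the previous month; 1061 − 15 = 1046 left.
December 2112 has 31 days: 1046 − 31 = 1015 left.
November 2112 has 30 days: 1015 − 30 = 985 left.
October 2112 has 31 days: 985 − 31 = 954 left.
September 2112 has 30 days: 954 − 30 = 924 left.
August 2112 has 31 days: 924 − 31 = 893 left.
July 2112 has 31 days: 893 − 31 = 862 left.
June 2112 has 30 days: 862 − 30 = 832 left.
May 2112 has 31 days: 832 − 31 = 801 left.
April 2112 has 30 days: 801 − 30 = 771 left.
March 2112 has 31 days: 771 − 31 = 740 left.
February 2112 has 29 days (2112 is a leap year): 740 − 29 = 711 left.
January 2112 has 31 days: 711 − 31 = 680 left.
December 2111 has 31 days: 680 − 31 = 649 left.
November 2111 has 30 days: 649 − 30 = 619 left.
October 2111 has 31 days: 619 − 31 = 588 left.
September 2111 has 30 days: 588 − 30 = 558 left.
August 2111 has 31 days: 558 − 31 = 527 left.
July 2111 has 31 days: 527 − 31 = 496 left.
June 2111 has 30 days: 496 − 30 = 466 left.
May 2111 has 31 days: 466 − 31 = 435 left.
April 2111 has 30 days: 435 − 30 = 405 left.
March 2111 has 31 days: 405 − 31 = 374 left.
February 2111 has 28 days (2111 is not a leap year): 374 − 28 = 346 left.
January 2111 has 31 days: 346 − 31 = 315 left.
December 2110 has 31 days: 315 − 31 = 284 left.
November 2110 has 30 days: 284 − 30 = 254 left.
October 2110 has 31 days: 254 − 31 = 223 left.
September 2110 has 30 days: 223 − 30 = 193 left.
August 2110 has 31 days: 193 − 31 = 162 left.
July 2110 has 31 days: 162 − 31 = 131 left.
June 2110 has 30 days: 131 − 30 = 101 left.
May 2110 has 31 days: 101 − 31 = 70 left.
April 2110 has 30 days: 70 − 30 = 40 left.
March 2110 has 31 days: 40 − 31 = 9 left.
February 2110 has 28 days; 28 − 9 = 19 → February 19, 2110.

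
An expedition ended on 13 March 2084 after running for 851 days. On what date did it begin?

November 13, 2081

Going back 851 days from March 13, 2084.
Going back 13 days from March 13, 2084 reaches the end of the previous month; 851 − 13 = 838 left.
February 2084 has 29 days (2084 is a leap year): 838 − 29 = 809 left.
January 2084 has 31 days: 809 − 31 = 778 left.
December 2083 has 31 days: 778 − 31 = 747 left.
November 2083 has 30 days: 747 − 30 = 717 left.
October 2083 has 31 days: 717 − 31 = 686 left.
September 2083 has 30 days: 686 − 30 = 656 left.
August 2083 has 31 days: 656 − 31 = 625 left.
July 2083 has 31 days: 625 − 31 = 594 left.
June 2083 has 30 days: 594 − 30 = 564 left.
May 2083 has 31 days: 564 − 31 = 533 left.
April 2083 has 30 days: 533 − 30 = 503 left.
March 2083 has 31 days: 503 − 31 = 472 left.
February 2083 has 28 days (2083 is not a leap year): 472 − 28 = 444 left.
January 2083 has 31 days: 444 − 31 = 413 left.
December 2082 has 31 days: 413 − 31 = 382 left.
November 2082 has 30 days: 382 − 30 = 352 left.
October 2082 has 31 days: 352 − 31 = 321 left.
September 2082 has 30 days: 321 − 30 = 291 left.
August 2082 has 31 days: 291 − 31 = 260 left.
July 2082 has 31 days: 260 − 31 = 229 left.
June 2082 has 30 days: 229 − 30 = 199 left.
May 2082 has 31 days: 199 − 31 = 168 left.
April 2082 has 30 days: 168 − 30 = 138 left.
March 2082 has 31 days: 138 − 31 = 107 left.
February 2082 has 28 days (2082 is not a leap year): 107 − 28 = 79 left.
January 2082 has 31 days: 79 − 31 = 48 left.
December 2081 has 31 days: 48 − 31 = 17 left.
November 2081 has 30 days; 30 − 17 = 13 → November 13, 2081.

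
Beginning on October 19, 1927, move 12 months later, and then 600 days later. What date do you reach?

Advancing 12 months from October 19, 1927:
month 10 + 12 = 22, which is month 10 of year 1928 → October 1928.
Day 19 is valid in October, giving October 19, 1928.
Counting forward 600 days from October 19, 1928:
October has 31 days, so 31 − 19 = 12 days remain after October 19, 1928; 600 − 12 = 588 left.
November 1928 has 30 days: 588 − 30 = 558 left.
December 1928 has 31 days: 558 − 31 = 527 left.
January 1929 has 31 days: 527 − 31 = 496 left.
February 1929 has 28 days (1929 is not a leap year): 496 − 28 = 468 left.
March 1929 has 31 days: 468 − 31 = 437 left.
April 1929 has 30 days: 437 − 30 = 407 left.
May 1929 has 31 days: 407 − 31 = 376 left.
June 1929 has 30 days: 376 − 30 = 346 left.
July 1929 has 31 days: 346 − 31 = 315 left.
August 1929 has 31 days: 315 − 31 = 284 left.
September 1929 has 30 days: 284 − 30 = 254 left.
October 1929 has 31 days: 254 − 31 = 223 left.
November 1929 has 30 days: 223 − 30 = 193 left.
December 1929 has 31 days: 193 − 31 = 162 left.
January 1930 has 31 days: 162 − 31 = 131 left.
February 1930 has 28 days (1930 is not a leap year): 131 − 28 = 103 left.
March 1930 has 31 days: 103 − 31 = 72 left.
April 1930 has 30 days: 72 − 30 = 42 left.
May 1930 has 31 days: 42 − 31 = 11 left.
11 days into June 1930 → June 11, 1930.

June 11, 1930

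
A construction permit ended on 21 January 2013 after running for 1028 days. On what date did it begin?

Subtracting 1028 days from January 21, 2013.
Going back 21 days from January 21, 2013 reaches the end of the previous month; 1028 − 21 = 1007 left.
December 2012 has 31 days: 1007 − 31 = 976 left.
November 2012 has 30 days: 976 − 30 = 946 left.
October 2012 has 31 days: 946 − 31 = 915 left.
September 2012 has 30 days: 915 − 30 = 885 left.
August 2012 has 31 days: 885 − 31 = 854 left.
July 2012 has 31 days: 854 − 31 = 823 left.
June 2012 has 30 days: 823 − 30 = 793 left.
May 2012 has 31 days: 793 − 31 = 762 left.
April 2012 has 30 days: 762 − 30 = 732 left.
March 2012 has 31 days: 732 − 31 = 701 left.
February 2012 has 29 days (2012 is a leap year): 701 − 29 = 672 left.
January 2012 has 31 days: 672 − 31 = 641 left.
December 2011 has 31 days: 641 − 31 = 610 left.
November 2011 has 30 days: 610 − 30 = 580 left.
October 2011 has 31 days: 580 − 31 = 549 left.
September 2011 has 30 days: 549 − 30 = 519 left.
August 2011 has 31 days: 519 − 31 = 488 left.
July 2011 has 31 days: 488 − 31 = 457 left.
June 2011 has 30 days: 457 − 30 = 427 left.
May 2011 has 31 days: 427 − 31 = 396 left.
April 2011 has 30 days: 396 − 30 = 366 left.
March 2011 has 31 days: 366 − 31 = 335 left.
February 2011 has 28 days (2011 is not a leap year): 335 − 28 = 307 left.
January 2011 has 31 days: 307 − 31 = 276 left.
December 2010 has 31 days: 276 − 31 = 245 left.
November 2010 has 30 days: 245 − 30 = 215 left.
October 2010 has 31 days: 215 − 31 = 184 left.
September 2010 has 30 days: 184 − 30 = 154 left.
August 2010 has 31 days: 154 − 31 = 123 left.
July 2010 has 31 days: 123 − 31 = 92 left.
June 2010 has 30 days: 92 − 30 = 62 left.
May 2010 has 31 days: 62 − 31 = 31 left.
April 2010 has 30 days: 31 − 30 = 1 left.
March 2010 has 31 days; 31 − 1 = 30 → March 30, 2010.

March 30, 2010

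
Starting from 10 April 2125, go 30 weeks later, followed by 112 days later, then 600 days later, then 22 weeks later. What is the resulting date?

March 21, 2128

Advancing 30 weeks (= 210 days) from April 10, 2125:
April has 30 days, so 30 − 10 = 20 days remain after April 10, 2125; 210 − 20 = 190 left.
May 2125 has 31 days: 190 − 31 = 159 left.
June 2125 has 30 days: 159 − 30 = 129 left.
July 2125 has 31 days: 129 − 31 = 98 left.
August 2125 has 31 days: 98 − 31 = 67 left.
September 2125 has 30 days: 67 − 30 = 37 left.
October 2125 has 31 days: 37 − 31 = 6 left.
6 days into November 2125 → November 6, 2125.
Counting forward 112 days from November 6, 2125:
November has 30 days, so 30 − 6 = 24 days remain after November 6, 2125; 112 − 24 = 88 left.
December 2125 has 31 days: 88 − 31 = 57 left.
January 2126 has 31 days: 57 − 31 = 26 left.
26 days into February 2126 → February 26, 2126.
Counting forward 600 days from February 26, 2126:
February has 28 days, so 28 − 26 = 2 days remain after February 26, 2126; 600 − 2 = 598 left.
March 2126 has 31 days: 598 − 31 = 567 left.
April 2126 has 30 days: 567 − 30 = 537 left.
May 2126 has 31 days: 537 − 31 = 506 left.
June 2126 has 30 days: 506 − 30 = 476 left.
July 2126 has 31 days: 476 − 31 = 445 left.
August 2126 has 31 days: 445 − 31 = 414 left.
September 2126 has 30 days: 414 − 30 = 384 left.
October 2126 has 31 days: 384 − 31 = 353 left.
November 2126 has 30 days: 353 − 30 = 323 left.
December 2126 has 31 days: 323 − 31 = 292 left.
January 2127 has 31 days: 292 − 31 = 261 left.
February 2127 has 28 days (2127 is not a leap year): 261 − 28 = 233 left.
March 2127 has 31 days: 233 − 31 = 202 left.
April 2127 has 30 days: 202 − 30 = 172 left.
May 2127 has 31 days: 172 − 31 = 141 left.
June 2127 has 30 days: 141 − 30 = 111 left.
July 2127 has 31 days: 111 − 31 = 80 left.
August 2127 has 31 days: 80 − 31 = 49 left.
September 2127 has 30 days: 49 − 30 = 19 left.
19 days into October 2127 → October 19, 2127.
Counting forward 22 weeks (= 154 days) from October 19, 2127:
October has 31 days, so 31 − 19 = 12 days remain after October 19, 2127; 154 − 12 = 142 left.
November 2127 has 30 days: 142 − 30 = 112 left.
December 2127 has 31 days: 112 − 31 = 81 left.
January 2128 has 31 days: 81 − 31 = 50 left.
February 2128 has 29 days (2128 is a leap year): 50 − 29 = 21 left.
21 days into March 2128 → March 21, 2128.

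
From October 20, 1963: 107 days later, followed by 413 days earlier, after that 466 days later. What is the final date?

Adding 107 days from October 20, 1963:
October has 31 days, so 31 − 20 = 11 days remain after October 20, 1963; 107 − 11 = 96 left.
November 1963 has 30 days: 96 − 30 = 66 left.
December 1963 has 31 days: 66 − 31 = 35 left.
January 1964 has 31 days: 35 − 31 = 4 left.
4 days into February 1964 → February 4, 1964.
Going back 413 days from February 4, 1964:
Going back 4 days from February 4, 1964 reaches the end of the previous month; 413 − 4 = 409 left.
January 1964 has 31 days: 409 − 31 = 378 left.
December 1963 has 31 days: 378 − 31 = 347 left.
November 1963 has 30 days: 347 − 30 = 317 left.
October 1963 has 31 days: 317 − 31 = 286 left.
September 1963 has 30 days: 286 − 30 = 256 left.
August 1963 has 31 days: 256 − 31 = 225 left.
July 1963 has 31 days: 225 − 31 = 194 left.
June 1963 has 30 days: 194 − 30 = 164 left.
May 1963 has 31 days: 164 − 31 = 133 left.
April 1963 has 30 days: 133 − 30 = 103 left.
March 1963 has 31 days: 103 − 31 = 72 left.
February 1963 has 28 days (1963 is not a leap year): 72 − 28 = 44 left.
January 1963 has 31 days: 44 − 31 = 13 left.
December 1962 has 31 days; 31 − 13 = 18 → December 18, 1962.
Counting forward 466 days from December 18, 1962:
December has 31 days, so 31 − 18 = 13 days remain after December 18, 1962; 466 − 13 = 453 left.
January 1963 has 31 days: 453 − 31 = 422 left.
February 1963 has 28 days (1963 is not a leap year): 422 − 28 = 394 left.
March 1963 has 31 days: 394 − 31 = 363 left.
April 1963 has 30 days: 363 − 30 = 333 left.
May 1963 has 31 days: 333 − 31 = 302 left.
June 1963 has 30 days: 302 − 30 = 272 left.
July 1963 has 31 days: 272 − 31 = 241 left.
August 1963 has 31 days: 241 − 31 = 210 left.
September 1963 has 30 days: 210 − 30 = 180 left.
October 1963 has 31 days: 180 − 31 = 149 left.
November 1963 has 30 days: 149 − 30 = 119 left.
December 1963 has 31 days: 119 − 31 = 88 left.
January 1964 has 31 days: 88 − 31 = 57 left.
February 1964 has 29 days (1964 is a leap year): 57 − 29 = 28 left.
28 days into March 1964 → March 28, 1964.

March 28, 1964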